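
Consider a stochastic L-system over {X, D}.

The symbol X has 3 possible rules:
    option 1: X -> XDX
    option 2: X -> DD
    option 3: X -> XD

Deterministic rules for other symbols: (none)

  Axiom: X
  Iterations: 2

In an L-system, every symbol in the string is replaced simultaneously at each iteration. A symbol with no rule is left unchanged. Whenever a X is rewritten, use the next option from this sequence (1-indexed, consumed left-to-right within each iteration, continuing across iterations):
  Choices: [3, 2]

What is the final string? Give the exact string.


Step 0: X
Step 1: XD  (used choices [3])
Step 2: DDD  (used choices [2])

Answer: DDD


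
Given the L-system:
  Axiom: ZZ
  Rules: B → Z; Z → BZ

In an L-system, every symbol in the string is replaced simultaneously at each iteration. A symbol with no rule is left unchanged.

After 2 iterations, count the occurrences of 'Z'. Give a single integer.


Answer: 4

Derivation:
Step 0: ZZ  (2 'Z')
Step 1: BZBZ  (2 'Z')
Step 2: ZBZZBZ  (4 'Z')


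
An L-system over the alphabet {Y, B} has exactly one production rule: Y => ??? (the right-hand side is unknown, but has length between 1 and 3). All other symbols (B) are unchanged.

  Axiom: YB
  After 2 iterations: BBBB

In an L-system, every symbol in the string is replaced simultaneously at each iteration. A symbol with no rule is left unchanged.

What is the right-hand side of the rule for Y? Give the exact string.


Answer: BBB

Derivation:
Trying Y => BBB:
  Step 0: YB
  Step 1: BBBB
  Step 2: BBBB
Matches the given result.


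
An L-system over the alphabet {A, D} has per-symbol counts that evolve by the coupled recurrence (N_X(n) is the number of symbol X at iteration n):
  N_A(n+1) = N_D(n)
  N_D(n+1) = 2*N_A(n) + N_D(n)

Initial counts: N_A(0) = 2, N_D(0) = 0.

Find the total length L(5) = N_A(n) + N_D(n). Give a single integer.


Step 0: N_A=2, N_D=0, L=2
Step 1: N_A=0, N_D=4, L=4
Step 2: N_A=4, N_D=4, L=8
Step 3: N_A=4, N_D=12, L=16
Step 4: N_A=12, N_D=20, L=32
Step 5: N_A=20, N_D=44, L=64

Answer: 64


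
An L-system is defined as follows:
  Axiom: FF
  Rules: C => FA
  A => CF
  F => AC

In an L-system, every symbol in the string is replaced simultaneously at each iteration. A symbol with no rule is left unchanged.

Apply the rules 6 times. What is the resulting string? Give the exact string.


Step 0: FF
Step 1: ACAC
Step 2: CFFACFFA
Step 3: FAACACCFFAACACCF
Step 4: ACCFCFFACFFAFAACACCFCFFACFFAFAAC
Step 5: CFFAFAACFAACACCFFAACACCFACCFCFFACFFAFAACFAACACCFFAACACCFACCFCFFA
Step 6: FAACACCFACCFCFFAACCFCFFACFFAFAACACCFCFFACFFAFAACCFFAFAACFAACACCFFAACACCFACCFCFFAACCFCFFACFFAFAACACCFCFFACFFAFAACCFFAFAACFAACACCF

Answer: FAACACCFACCFCFFAACCFCFFACFFAFAACACCFCFFACFFAFAACCFFAFAACFAACACCFFAACACCFACCFCFFAACCFCFFACFFAFAACACCFCFFACFFAFAACCFFAFAACFAACACCF


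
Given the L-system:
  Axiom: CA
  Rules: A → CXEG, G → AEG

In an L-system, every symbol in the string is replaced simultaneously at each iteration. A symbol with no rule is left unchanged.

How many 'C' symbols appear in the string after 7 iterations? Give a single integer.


Answer: 14

Derivation:
Step 0: CA  (1 'C')
Step 1: CCXEG  (2 'C')
Step 2: CCXEAEG  (2 'C')
Step 3: CCXECXEGEAEG  (3 'C')
Step 4: CCXECXEAEGECXEGEAEG  (4 'C')
Step 5: CCXECXECXEGEAEGECXEAEGECXEGEAEG  (6 'C')
Step 6: CCXECXECXEAEGECXEGEAEGECXECXEGEAEGECXEAEGECXEGEAEG  (9 'C')
Step 7: CCXECXECXECXEGEAEGECXEAEGECXEGEAEGECXECXEAEGECXEGEAEGECXECXEGEAEGECXEAEGECXEGEAEG  (14 'C')


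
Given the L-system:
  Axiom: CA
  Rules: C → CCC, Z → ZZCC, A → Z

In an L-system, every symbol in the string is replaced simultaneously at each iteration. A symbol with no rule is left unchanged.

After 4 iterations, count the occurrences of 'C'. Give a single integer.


Answer: 119

Derivation:
Step 0: CA  (1 'C')
Step 1: CCCZ  (3 'C')
Step 2: CCCCCCCCCZZCC  (11 'C')
Step 3: CCCCCCCCCCCCCCCCCCCCCCCCCCCZZCCZZCCCCCCCC  (37 'C')
Step 4: CCCCCCCCCCCCCCCCCCCCCCCCCCCCCCCCCCCCCCCCCCCCCCCCCCCCCCCCCCCCCCCCCCCCCCCCCCCCCCCCCZZCCZZCCCCCCCCZZCCZZCCCCCCCCCCCCCCCCCCCCCCCCCC  (119 'C')


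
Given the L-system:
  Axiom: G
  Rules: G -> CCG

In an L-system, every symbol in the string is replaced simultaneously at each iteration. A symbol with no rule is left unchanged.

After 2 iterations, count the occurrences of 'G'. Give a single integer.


Step 0: G  (1 'G')
Step 1: CCG  (1 'G')
Step 2: CCCCG  (1 'G')

Answer: 1


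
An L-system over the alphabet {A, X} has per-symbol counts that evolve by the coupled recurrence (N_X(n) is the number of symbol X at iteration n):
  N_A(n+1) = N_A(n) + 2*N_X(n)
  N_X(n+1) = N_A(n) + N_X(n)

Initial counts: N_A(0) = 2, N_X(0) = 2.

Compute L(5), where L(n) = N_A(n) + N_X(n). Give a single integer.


Answer: 338

Derivation:
Step 0: N_A=2, N_X=2, L=4
Step 1: N_A=6, N_X=4, L=10
Step 2: N_A=14, N_X=10, L=24
Step 3: N_A=34, N_X=24, L=58
Step 4: N_A=82, N_X=58, L=140
Step 5: N_A=198, N_X=140, L=338


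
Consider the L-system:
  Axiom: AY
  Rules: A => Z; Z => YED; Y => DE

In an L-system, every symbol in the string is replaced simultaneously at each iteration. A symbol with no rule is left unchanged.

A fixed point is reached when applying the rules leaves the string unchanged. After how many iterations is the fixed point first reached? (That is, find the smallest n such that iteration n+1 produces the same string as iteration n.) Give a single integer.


Answer: 3

Derivation:
Step 0: AY
Step 1: ZDE
Step 2: YEDDE
Step 3: DEEDDE
Step 4: DEEDDE  (unchanged — fixed point at step 3)


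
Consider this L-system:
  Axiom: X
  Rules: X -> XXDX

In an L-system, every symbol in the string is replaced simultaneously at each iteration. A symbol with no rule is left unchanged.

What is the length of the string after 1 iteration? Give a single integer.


Step 0: length = 1
Step 1: length = 4

Answer: 4


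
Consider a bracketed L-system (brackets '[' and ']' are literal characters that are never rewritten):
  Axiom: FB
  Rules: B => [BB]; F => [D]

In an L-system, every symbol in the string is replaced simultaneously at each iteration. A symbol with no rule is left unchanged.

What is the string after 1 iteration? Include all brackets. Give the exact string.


Step 0: FB
Step 1: [D][BB]

Answer: [D][BB]


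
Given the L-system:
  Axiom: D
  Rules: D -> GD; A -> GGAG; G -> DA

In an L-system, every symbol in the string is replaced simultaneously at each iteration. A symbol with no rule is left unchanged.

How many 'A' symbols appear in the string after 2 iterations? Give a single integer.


Step 0: D  (0 'A')
Step 1: GD  (0 'A')
Step 2: DAGD  (1 'A')

Answer: 1


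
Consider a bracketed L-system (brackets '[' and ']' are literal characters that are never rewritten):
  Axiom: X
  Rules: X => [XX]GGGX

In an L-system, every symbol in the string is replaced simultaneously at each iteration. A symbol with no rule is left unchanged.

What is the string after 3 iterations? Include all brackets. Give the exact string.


Answer: [[[XX]GGGX[XX]GGGX]GGG[XX]GGGX[[XX]GGGX[XX]GGGX]GGG[XX]GGGX]GGG[[XX]GGGX[XX]GGGX]GGG[XX]GGGX

Derivation:
Step 0: X
Step 1: [XX]GGGX
Step 2: [[XX]GGGX[XX]GGGX]GGG[XX]GGGX
Step 3: [[[XX]GGGX[XX]GGGX]GGG[XX]GGGX[[XX]GGGX[XX]GGGX]GGG[XX]GGGX]GGG[[XX]GGGX[XX]GGGX]GGG[XX]GGGX


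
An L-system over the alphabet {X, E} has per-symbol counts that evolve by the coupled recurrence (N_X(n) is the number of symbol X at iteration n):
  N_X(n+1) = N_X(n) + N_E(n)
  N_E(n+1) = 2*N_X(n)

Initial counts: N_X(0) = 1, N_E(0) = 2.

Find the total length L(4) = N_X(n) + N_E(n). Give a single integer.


Step 0: N_X=1, N_E=2, L=3
Step 1: N_X=3, N_E=2, L=5
Step 2: N_X=5, N_E=6, L=11
Step 3: N_X=11, N_E=10, L=21
Step 4: N_X=21, N_E=22, L=43

Answer: 43


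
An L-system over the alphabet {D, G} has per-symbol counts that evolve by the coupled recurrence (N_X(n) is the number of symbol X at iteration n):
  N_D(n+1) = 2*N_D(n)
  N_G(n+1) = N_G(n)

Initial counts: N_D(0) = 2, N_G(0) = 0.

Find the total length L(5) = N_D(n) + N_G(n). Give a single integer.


Step 0: N_D=2, N_G=0, L=2
Step 1: N_D=4, N_G=0, L=4
Step 2: N_D=8, N_G=0, L=8
Step 3: N_D=16, N_G=0, L=16
Step 4: N_D=32, N_G=0, L=32
Step 5: N_D=64, N_G=0, L=64

Answer: 64


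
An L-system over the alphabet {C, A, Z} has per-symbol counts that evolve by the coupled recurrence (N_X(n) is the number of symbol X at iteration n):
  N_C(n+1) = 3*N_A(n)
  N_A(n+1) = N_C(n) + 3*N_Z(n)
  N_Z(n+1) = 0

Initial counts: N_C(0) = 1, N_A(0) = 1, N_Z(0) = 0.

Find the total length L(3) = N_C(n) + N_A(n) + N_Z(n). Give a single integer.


Answer: 12

Derivation:
Step 0: N_C=1, N_A=1, N_Z=0, L=2
Step 1: N_C=3, N_A=1, N_Z=0, L=4
Step 2: N_C=3, N_A=3, N_Z=0, L=6
Step 3: N_C=9, N_A=3, N_Z=0, L=12


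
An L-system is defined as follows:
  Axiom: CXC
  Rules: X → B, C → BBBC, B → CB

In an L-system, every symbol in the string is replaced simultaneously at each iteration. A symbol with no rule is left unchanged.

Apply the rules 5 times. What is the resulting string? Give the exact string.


Step 0: CXC
Step 1: BBBCBBBBC
Step 2: CBCBCBBBBCCBCBCBCBBBBC
Step 3: BBBCCBBBBCCBBBBCCBCBCBCBBBBCBBBCCBBBBCCBBBBCCBBBBCCBCBCBCBBBBC
Step 4: CBCBCBBBBCBBBCCBCBCBCBBBBCBBBCCBCBCBCBBBBCBBBCCBBBBCCBBBBCCBBBBCCBCBCBCBBBBCCBCBCBBBBCBBBCCBCBCBCBBBBCBBBCCBCBCBCBBBBCBBBCCBCBCBCBBBBCBBBCCBBBBCCBBBBCCBBBBCCBCBCBCBBBBC
Step 5: BBBCCBBBBCCBBBBCCBCBCBCBBBBCCBCBCBBBBCBBBCCBBBBCCBBBBCCBBBBCCBCBCBCBBBBCCBCBCBBBBCBBBCCBBBBCCBBBBCCBBBBCCBCBCBCBBBBCCBCBCBBBBCBBBCCBCBCBCBBBBCBBBCCBCBCBCBBBBCBBBCCBCBCBCBBBBCBBBCCBBBBCCBBBBCCBBBBCCBCBCBCBBBBCBBBCCBBBBCCBBBBCCBCBCBCBBBBCCBCBCBBBBCBBBCCBBBBCCBBBBCCBBBBCCBCBCBCBBBBCCBCBCBBBBCBBBCCBBBBCCBBBBCCBBBBCCBCBCBCBBBBCCBCBCBBBBCBBBCCBBBBCCBBBBCCBBBBCCBCBCBCBBBBCCBCBCBBBBCBBBCCBCBCBCBBBBCBBBCCBCBCBCBBBBCBBBCCBCBCBCBBBBCBBBCCBBBBCCBBBBCCBBBBCCBCBCBCBBBBC

Answer: BBBCCBBBBCCBBBBCCBCBCBCBBBBCCBCBCBBBBCBBBCCBBBBCCBBBBCCBBBBCCBCBCBCBBBBCCBCBCBBBBCBBBCCBBBBCCBBBBCCBBBBCCBCBCBCBBBBCCBCBCBBBBCBBBCCBCBCBCBBBBCBBBCCBCBCBCBBBBCBBBCCBCBCBCBBBBCBBBCCBBBBCCBBBBCCBBBBCCBCBCBCBBBBCBBBCCBBBBCCBBBBCCBCBCBCBBBBCCBCBCBBBBCBBBCCBBBBCCBBBBCCBBBBCCBCBCBCBBBBCCBCBCBBBBCBBBCCBBBBCCBBBBCCBBBBCCBCBCBCBBBBCCBCBCBBBBCBBBCCBBBBCCBBBBCCBBBBCCBCBCBCBBBBCCBCBCBBBBCBBBCCBCBCBCBBBBCBBBCCBCBCBCBBBBCBBBCCBCBCBCBBBBCBBBCCBBBBCCBBBBCCBBBBCCBCBCBCBBBBC


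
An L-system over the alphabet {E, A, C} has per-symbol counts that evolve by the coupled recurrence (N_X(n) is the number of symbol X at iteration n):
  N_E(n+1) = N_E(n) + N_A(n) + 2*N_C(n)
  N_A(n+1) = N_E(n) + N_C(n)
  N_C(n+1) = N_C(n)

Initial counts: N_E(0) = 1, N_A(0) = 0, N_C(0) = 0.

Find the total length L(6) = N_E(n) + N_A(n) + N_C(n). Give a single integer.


Answer: 21

Derivation:
Step 0: N_E=1, N_A=0, N_C=0, L=1
Step 1: N_E=1, N_A=1, N_C=0, L=2
Step 2: N_E=2, N_A=1, N_C=0, L=3
Step 3: N_E=3, N_A=2, N_C=0, L=5
Step 4: N_E=5, N_A=3, N_C=0, L=8
Step 5: N_E=8, N_A=5, N_C=0, L=13
Step 6: N_E=13, N_A=8, N_C=0, L=21


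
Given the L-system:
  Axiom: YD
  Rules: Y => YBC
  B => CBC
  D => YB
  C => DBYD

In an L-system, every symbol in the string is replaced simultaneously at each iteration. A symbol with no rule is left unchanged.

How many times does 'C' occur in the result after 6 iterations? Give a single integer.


Final string: YBCCBCDBYDDBYDCBCDBYDYBCBCYBCYBYBCBCYBCYBDBYDCBCDBYDYBCBCYBCYBYBCCBCDBYDCBCDBYDYBCCBCDBYDYBCCBCYBCCBCDBYDCBCDBYDYBCCBCDBYDYBCCBCYBCBCYBCYBDBYDCBCDBYDYBCBCYBCYBYBCCBCDBYDCBCDBYDYBCCBCDBYDYBCCBCYBCCBCDBYDDBYDCBCDBYDYBCBCYBCYBDBYDCBCDBYDYBCBCYBCYBYBCCBCDBYDDBYDCBCDBYDYBCBCYBCYBYBCCBCDBYDDBYDCBCDBYDYBCCBCDBYDDBYDCBCDBYDYBCBCYBCYBDBYDCBCDBYDYBCBCYBCYBYBCCBCDBYDDBYDCBCDBYDYBCBCYBCYBYBCCBCDBYDDBYDCBCDBYDYBCCBCDBYDCBCDBYDYBCCBCDBYDYBCCBCYBCBCYBCYBDBYDCBCDBYDYBCBCYBCYBYBCCBCDBYDCBCDBYDYBCCBCDBYDYBCCBCYBCCBCDBYDDBYDCBCDBYDYBCBCYBCYBDBYDCBCDBYDYBCBCYBCYBYBCCBCDBYDDBYDCBCDBYDYBCBCYBCYBYBCCBCDBYDDBYDCBCDBYDYBCCBCDBYDDBYDCBCDBYDYBCBCYBCYBYBCBCYBCYBDBYDCBCDBYDYBCBCYBCYBYBCCBCDBYDCBCDBYDYBCCBCDBYDYBCCBCYBCBCYBCYBDBYDCBCDBYDYBCBCYBCYBYBCCBCDBYDCBCDBYDYBCCBCDBYDYBCCBCYBCCBCDBYDDBYDCBCDBYDYBCBCYBCYBYBCBCYBCYBDBYDCBCDBYDYBCBCYBCYBYBCCBCDBYDCBCDBYDYBCCBCDBYDYBCCBCYBCCBCDBYDDBYDCBCDBYDYBCBCYBCYBYBCBCYBCYBDBYDCBCDBYDYBCBCYBCYBYBCCBCDBYDDBYDCBCDBYDYBCBCYBCYBYBCBCYBCYBDBYDCBCDBYDYBCBCYBCYBYBCCBCDBYDCBCDBYDYBCCBCDBYDYBCCBCYBCCBCDBYDCBCDBYDYBCCBCDBYDYBCCBCYBCBCYBCYBDBYDCBCDBYDYBCBCYBCYBYBCCBCDBYDCBCDBYDYBCCBCDBYDYBCCBCYBCCBCDBYDDBYDCBCDBYDYBCBCYBCYBDBYDCBCDBYDYBCBCYBCYBYBCCBCDBYDDBYDCBCDBYDYBCBCYBCYBYBCCBCDBYDDBYDCBCDBYDYBCCBCDBYDDBYDCBCDBYDYBCBCYBCYBDBYDCBCDBYDYBCBCYBCYBYBCCBCDBYDDBYDCBCDBYDYBCBCYBCYBYBCCBCDBYDDBYDCBCDBYDYBCCBCDBYDCBCDBYDYBCCBCDBYDYBCCBCYBCBCYBCYBDBYDCBCDBYDYBCBCYBCYBYBCCBCDBYDCBCDBYDYBCCBCDBYDYBCCBCYBCCBCDBYDDBYDCBCDBYDYBCBCYBCYBDBYDCBCDBYDYBCBCYBCYBYBCCBCDBYDDBYDCBCDBYDYBCBCYBCYBYBCCBCDBYDDBYDCBCDBYD
Count of 'C': 419

Answer: 419


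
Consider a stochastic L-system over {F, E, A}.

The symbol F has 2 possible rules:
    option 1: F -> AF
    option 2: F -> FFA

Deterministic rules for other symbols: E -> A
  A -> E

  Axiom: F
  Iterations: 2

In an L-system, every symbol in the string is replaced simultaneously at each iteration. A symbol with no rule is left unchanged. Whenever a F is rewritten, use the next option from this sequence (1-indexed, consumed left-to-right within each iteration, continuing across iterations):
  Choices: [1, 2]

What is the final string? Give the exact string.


Answer: EFFA

Derivation:
Step 0: F
Step 1: AF  (used choices [1])
Step 2: EFFA  (used choices [2])


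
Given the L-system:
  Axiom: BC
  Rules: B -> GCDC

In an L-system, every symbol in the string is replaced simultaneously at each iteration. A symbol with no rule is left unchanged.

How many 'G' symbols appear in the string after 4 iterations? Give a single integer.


Step 0: BC  (0 'G')
Step 1: GCDCC  (1 'G')
Step 2: GCDCC  (1 'G')
Step 3: GCDCC  (1 'G')
Step 4: GCDCC  (1 'G')

Answer: 1


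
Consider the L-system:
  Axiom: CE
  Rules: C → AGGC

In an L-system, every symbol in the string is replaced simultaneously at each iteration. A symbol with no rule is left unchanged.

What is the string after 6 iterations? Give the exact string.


Answer: AGGAGGAGGAGGAGGAGGCE

Derivation:
Step 0: CE
Step 1: AGGCE
Step 2: AGGAGGCE
Step 3: AGGAGGAGGCE
Step 4: AGGAGGAGGAGGCE
Step 5: AGGAGGAGGAGGAGGCE
Step 6: AGGAGGAGGAGGAGGAGGCE


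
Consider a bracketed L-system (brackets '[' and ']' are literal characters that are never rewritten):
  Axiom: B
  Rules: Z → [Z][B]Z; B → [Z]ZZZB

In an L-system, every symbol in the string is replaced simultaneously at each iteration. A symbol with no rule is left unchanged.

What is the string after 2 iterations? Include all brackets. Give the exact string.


Answer: [[Z][B]Z][Z][B]Z[Z][B]Z[Z][B]Z[Z]ZZZB

Derivation:
Step 0: B
Step 1: [Z]ZZZB
Step 2: [[Z][B]Z][Z][B]Z[Z][B]Z[Z][B]Z[Z]ZZZB


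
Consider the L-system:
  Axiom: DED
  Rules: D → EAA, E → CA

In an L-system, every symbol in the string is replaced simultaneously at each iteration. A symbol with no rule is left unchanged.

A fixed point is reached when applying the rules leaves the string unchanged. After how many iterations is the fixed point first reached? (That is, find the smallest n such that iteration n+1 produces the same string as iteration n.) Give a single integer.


Step 0: DED
Step 1: EAACAEAA
Step 2: CAAACACAAA
Step 3: CAAACACAAA  (unchanged — fixed point at step 2)

Answer: 2


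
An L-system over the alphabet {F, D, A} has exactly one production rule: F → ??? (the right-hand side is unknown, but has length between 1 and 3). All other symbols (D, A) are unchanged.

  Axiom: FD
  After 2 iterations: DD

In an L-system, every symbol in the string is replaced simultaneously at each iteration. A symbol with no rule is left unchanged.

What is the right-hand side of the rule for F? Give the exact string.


Trying F → D:
  Step 0: FD
  Step 1: DD
  Step 2: DD
Matches the given result.

Answer: D


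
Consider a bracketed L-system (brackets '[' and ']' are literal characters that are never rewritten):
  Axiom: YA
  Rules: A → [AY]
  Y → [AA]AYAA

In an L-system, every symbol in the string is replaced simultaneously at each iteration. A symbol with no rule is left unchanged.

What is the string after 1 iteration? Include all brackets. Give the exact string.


Answer: [AA]AYAA[AY]

Derivation:
Step 0: YA
Step 1: [AA]AYAA[AY]


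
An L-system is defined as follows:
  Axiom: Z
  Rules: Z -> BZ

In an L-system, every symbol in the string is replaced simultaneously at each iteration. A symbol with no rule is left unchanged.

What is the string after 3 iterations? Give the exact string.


Step 0: Z
Step 1: BZ
Step 2: BBZ
Step 3: BBBZ

Answer: BBBZ


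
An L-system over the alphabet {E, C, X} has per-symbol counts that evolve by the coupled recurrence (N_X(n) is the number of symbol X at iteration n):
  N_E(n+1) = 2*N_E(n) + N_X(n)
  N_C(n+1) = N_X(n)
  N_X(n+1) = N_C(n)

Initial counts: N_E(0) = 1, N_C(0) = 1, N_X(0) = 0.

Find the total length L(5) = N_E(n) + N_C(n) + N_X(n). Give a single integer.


Answer: 43

Derivation:
Step 0: N_E=1, N_C=1, N_X=0, L=2
Step 1: N_E=2, N_C=0, N_X=1, L=3
Step 2: N_E=5, N_C=1, N_X=0, L=6
Step 3: N_E=10, N_C=0, N_X=1, L=11
Step 4: N_E=21, N_C=1, N_X=0, L=22
Step 5: N_E=42, N_C=0, N_X=1, L=43


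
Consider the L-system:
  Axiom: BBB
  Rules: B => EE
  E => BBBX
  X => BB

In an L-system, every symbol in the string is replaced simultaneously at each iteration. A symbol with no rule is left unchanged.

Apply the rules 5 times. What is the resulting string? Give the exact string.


Answer: EEEEEEBBEEEEEEBBEEEEEEBBEEEEEEBBEEEEEEBBEEEEEEBBBBBXBBBXBBBXBBBXEEEEEEBBEEEEEEBBEEEEEEBBEEEEEEBBEEEEEEBBEEEEEEBBBBBXBBBXBBBXBBBXEEEEEEBBEEEEEEBBEEEEEEBBEEEEEEBBEEEEEEBBEEEEEEBBBBBXBBBXBBBXBBBXEEEEEEBBEEEEEEBBEEEEEEBBEEEEEEBBEEEEEEBBEEEEEEBBBBBXBBBXBBBXBBBXEEEEEEBBEEEEEEBBEEEEEEBBEEEEEEBBEEEEEEBBEEEEEEBBBBBXBBBXBBBXBBBXEEEEEEBBEEEEEEBBEEEEEEBBEEEEEEBBEEEEEEBBEEEEEEBBBBBXBBBXBBBXBBBX

Derivation:
Step 0: BBB
Step 1: EEEEEE
Step 2: BBBXBBBXBBBXBBBXBBBXBBBX
Step 3: EEEEEEBBEEEEEEBBEEEEEEBBEEEEEEBBEEEEEEBBEEEEEEBB
Step 4: BBBXBBBXBBBXBBBXBBBXBBBXEEEEBBBXBBBXBBBXBBBXBBBXBBBXEEEEBBBXBBBXBBBXBBBXBBBXBBBXEEEEBBBXBBBXBBBXBBBXBBBXBBBXEEEEBBBXBBBXBBBXBBBXBBBXBBBXEEEEBBBXBBBXBBBXBBBXBBBXBBBXEEEE
Step 5: EEEEEEBBEEEEEEBBEEEEEEBBEEEEEEBBEEEEEEBBEEEEEEBBBBBXBBBXBBBXBBBXEEEEEEBBEEEEEEBBEEEEEEBBEEEEEEBBEEEEEEBBEEEEEEBBBBBXBBBXBBBXBBBXEEEEEEBBEEEEEEBBEEEEEEBBEEEEEEBBEEEEEEBBEEEEEEBBBBBXBBBXBBBXBBBXEEEEEEBBEEEEEEBBEEEEEEBBEEEEEEBBEEEEEEBBEEEEEEBBBBBXBBBXBBBXBBBXEEEEEEBBEEEEEEBBEEEEEEBBEEEEEEBBEEEEEEBBEEEEEEBBBBBXBBBXBBBXBBBXEEEEEEBBEEEEEEBBEEEEEEBBEEEEEEBBEEEEEEBBEEEEEEBBBBBXBBBXBBBXBBBX


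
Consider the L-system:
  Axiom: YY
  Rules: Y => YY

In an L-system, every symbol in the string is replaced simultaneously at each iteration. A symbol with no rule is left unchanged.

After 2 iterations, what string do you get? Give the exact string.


Step 0: YY
Step 1: YYYY
Step 2: YYYYYYYY

Answer: YYYYYYYY


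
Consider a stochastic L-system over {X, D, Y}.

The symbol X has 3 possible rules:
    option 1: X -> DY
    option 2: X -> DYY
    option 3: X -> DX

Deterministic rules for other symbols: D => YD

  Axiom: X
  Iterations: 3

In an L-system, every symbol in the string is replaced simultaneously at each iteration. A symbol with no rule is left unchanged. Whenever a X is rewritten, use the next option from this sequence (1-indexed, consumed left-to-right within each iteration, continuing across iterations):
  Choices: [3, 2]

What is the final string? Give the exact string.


Step 0: X
Step 1: DX  (used choices [3])
Step 2: YDDYY  (used choices [2])
Step 3: YYDYDYY  (used choices [])

Answer: YYDYDYY


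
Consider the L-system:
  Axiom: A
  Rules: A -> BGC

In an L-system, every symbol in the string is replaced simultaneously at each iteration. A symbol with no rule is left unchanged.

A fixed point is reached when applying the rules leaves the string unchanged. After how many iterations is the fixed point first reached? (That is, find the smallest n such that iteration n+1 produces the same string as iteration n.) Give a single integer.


Step 0: A
Step 1: BGC
Step 2: BGC  (unchanged — fixed point at step 1)

Answer: 1


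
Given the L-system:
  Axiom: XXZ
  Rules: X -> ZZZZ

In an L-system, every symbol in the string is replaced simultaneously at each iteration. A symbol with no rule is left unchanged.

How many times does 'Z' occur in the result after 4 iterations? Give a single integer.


Step 0: XXZ  (1 'Z')
Step 1: ZZZZZZZZZ  (9 'Z')
Step 2: ZZZZZZZZZ  (9 'Z')
Step 3: ZZZZZZZZZ  (9 'Z')
Step 4: ZZZZZZZZZ  (9 'Z')

Answer: 9


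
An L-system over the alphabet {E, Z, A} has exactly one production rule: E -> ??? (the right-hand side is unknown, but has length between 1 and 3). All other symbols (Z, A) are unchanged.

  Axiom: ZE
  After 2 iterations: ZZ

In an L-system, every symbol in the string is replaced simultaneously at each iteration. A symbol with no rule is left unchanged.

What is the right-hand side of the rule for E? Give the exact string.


Trying E -> Z:
  Step 0: ZE
  Step 1: ZZ
  Step 2: ZZ
Matches the given result.

Answer: Z


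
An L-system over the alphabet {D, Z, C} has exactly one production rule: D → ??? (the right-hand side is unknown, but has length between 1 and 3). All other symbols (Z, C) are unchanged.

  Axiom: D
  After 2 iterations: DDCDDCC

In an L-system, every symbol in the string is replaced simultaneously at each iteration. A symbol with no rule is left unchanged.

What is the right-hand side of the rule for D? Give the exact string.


Trying D → DDC:
  Step 0: D
  Step 1: DDC
  Step 2: DDCDDCC
Matches the given result.

Answer: DDC


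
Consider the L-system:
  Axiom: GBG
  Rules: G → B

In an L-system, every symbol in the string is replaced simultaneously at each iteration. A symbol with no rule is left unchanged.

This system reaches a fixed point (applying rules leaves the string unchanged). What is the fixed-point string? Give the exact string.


Answer: BBB

Derivation:
Step 0: GBG
Step 1: BBB
Step 2: BBB  (unchanged — fixed point at step 1)


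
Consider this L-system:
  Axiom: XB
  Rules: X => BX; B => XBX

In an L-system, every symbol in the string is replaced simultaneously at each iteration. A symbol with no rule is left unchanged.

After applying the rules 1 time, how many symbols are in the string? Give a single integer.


Step 0: length = 2
Step 1: length = 5

Answer: 5


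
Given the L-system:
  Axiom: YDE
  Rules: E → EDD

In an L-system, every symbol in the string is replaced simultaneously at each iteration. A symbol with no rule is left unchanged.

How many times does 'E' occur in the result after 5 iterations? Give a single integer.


Step 0: YDE  (1 'E')
Step 1: YDEDD  (1 'E')
Step 2: YDEDDDD  (1 'E')
Step 3: YDEDDDDDD  (1 'E')
Step 4: YDEDDDDDDDD  (1 'E')
Step 5: YDEDDDDDDDDDD  (1 'E')

Answer: 1


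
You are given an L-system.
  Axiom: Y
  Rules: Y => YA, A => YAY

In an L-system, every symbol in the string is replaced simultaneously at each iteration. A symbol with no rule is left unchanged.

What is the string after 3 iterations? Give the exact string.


Step 0: Y
Step 1: YA
Step 2: YAYAY
Step 3: YAYAYYAYAYYA

Answer: YAYAYYAYAYYA


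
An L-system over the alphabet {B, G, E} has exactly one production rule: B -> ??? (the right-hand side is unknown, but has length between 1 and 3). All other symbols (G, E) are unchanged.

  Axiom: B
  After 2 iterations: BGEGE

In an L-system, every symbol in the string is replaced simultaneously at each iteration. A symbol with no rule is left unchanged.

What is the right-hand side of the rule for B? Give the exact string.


Answer: BGE

Derivation:
Trying B -> BGE:
  Step 0: B
  Step 1: BGE
  Step 2: BGEGE
Matches the given result.


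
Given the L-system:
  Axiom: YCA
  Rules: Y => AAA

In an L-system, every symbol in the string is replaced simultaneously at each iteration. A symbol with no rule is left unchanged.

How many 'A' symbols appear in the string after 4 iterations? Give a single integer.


Step 0: YCA  (1 'A')
Step 1: AAACA  (4 'A')
Step 2: AAACA  (4 'A')
Step 3: AAACA  (4 'A')
Step 4: AAACA  (4 'A')

Answer: 4


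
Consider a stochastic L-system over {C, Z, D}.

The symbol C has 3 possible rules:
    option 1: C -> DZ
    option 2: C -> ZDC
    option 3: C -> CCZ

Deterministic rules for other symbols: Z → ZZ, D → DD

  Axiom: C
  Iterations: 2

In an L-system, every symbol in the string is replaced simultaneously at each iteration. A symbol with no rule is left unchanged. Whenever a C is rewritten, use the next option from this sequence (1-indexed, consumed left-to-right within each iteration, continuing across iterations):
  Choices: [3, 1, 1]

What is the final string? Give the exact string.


Answer: DZDZZZ

Derivation:
Step 0: C
Step 1: CCZ  (used choices [3])
Step 2: DZDZZZ  (used choices [1, 1])


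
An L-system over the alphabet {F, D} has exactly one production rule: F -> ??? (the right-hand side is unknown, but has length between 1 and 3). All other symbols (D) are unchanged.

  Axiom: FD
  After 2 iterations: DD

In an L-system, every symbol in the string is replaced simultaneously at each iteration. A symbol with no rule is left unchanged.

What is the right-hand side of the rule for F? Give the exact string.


Trying F -> D:
  Step 0: FD
  Step 1: DD
  Step 2: DD
Matches the given result.

Answer: D


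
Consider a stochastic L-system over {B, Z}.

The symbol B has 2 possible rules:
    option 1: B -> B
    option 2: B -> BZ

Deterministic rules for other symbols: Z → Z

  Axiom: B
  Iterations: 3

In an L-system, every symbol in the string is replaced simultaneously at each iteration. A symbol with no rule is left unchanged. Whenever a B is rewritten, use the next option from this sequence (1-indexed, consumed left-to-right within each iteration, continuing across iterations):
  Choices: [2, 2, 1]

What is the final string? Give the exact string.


Answer: BZZ

Derivation:
Step 0: B
Step 1: BZ  (used choices [2])
Step 2: BZZ  (used choices [2])
Step 3: BZZ  (used choices [1])


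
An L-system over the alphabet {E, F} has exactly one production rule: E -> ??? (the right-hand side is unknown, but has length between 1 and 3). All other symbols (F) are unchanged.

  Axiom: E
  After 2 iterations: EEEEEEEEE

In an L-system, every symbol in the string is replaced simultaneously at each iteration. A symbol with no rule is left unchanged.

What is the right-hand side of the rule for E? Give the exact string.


Answer: EEE

Derivation:
Trying E -> EEE:
  Step 0: E
  Step 1: EEE
  Step 2: EEEEEEEEE
Matches the given result.


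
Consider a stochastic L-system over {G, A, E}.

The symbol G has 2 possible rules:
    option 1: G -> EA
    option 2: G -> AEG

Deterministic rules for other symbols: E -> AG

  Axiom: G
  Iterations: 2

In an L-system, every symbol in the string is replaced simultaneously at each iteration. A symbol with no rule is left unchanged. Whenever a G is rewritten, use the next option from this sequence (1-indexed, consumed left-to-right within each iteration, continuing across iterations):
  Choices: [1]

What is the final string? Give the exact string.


Step 0: G
Step 1: EA  (used choices [1])
Step 2: AGA  (used choices [])

Answer: AGA


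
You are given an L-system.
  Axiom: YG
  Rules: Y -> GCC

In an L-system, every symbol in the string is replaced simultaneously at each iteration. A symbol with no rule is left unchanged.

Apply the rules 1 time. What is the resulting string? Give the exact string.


Answer: GCCG

Derivation:
Step 0: YG
Step 1: GCCG


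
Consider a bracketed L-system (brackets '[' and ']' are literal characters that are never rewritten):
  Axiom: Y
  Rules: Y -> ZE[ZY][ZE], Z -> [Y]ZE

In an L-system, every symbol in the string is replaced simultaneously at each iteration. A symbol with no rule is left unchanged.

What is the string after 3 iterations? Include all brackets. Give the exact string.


Answer: [ZE[ZY][ZE]][Y]ZEEE[[ZE[ZY][ZE]][Y]ZEE[Y]ZEE[[Y]ZEZE[ZY][ZE]][[Y]ZEE]][[ZE[ZY][ZE]][Y]ZEEE]

Derivation:
Step 0: Y
Step 1: ZE[ZY][ZE]
Step 2: [Y]ZEE[[Y]ZEZE[ZY][ZE]][[Y]ZEE]
Step 3: [ZE[ZY][ZE]][Y]ZEEE[[ZE[ZY][ZE]][Y]ZEE[Y]ZEE[[Y]ZEZE[ZY][ZE]][[Y]ZEE]][[ZE[ZY][ZE]][Y]ZEEE]


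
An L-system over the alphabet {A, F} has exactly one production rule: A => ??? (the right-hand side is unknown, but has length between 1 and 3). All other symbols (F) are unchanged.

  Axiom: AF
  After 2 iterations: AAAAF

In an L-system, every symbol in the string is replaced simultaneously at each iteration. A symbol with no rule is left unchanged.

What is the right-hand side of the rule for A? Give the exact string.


Answer: AA

Derivation:
Trying A => AA:
  Step 0: AF
  Step 1: AAF
  Step 2: AAAAF
Matches the given result.


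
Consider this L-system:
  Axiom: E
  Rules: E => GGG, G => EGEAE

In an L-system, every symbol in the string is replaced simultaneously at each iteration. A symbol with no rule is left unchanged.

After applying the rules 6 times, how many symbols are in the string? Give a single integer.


Step 0: length = 1
Step 1: length = 3
Step 2: length = 15
Step 3: length = 45
Step 4: length = 183
Step 5: length = 591
Step 6: length = 2241

Answer: 2241


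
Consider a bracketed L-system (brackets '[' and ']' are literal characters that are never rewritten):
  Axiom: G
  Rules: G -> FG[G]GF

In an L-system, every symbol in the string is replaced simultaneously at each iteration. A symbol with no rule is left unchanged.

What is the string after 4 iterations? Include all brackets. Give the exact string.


Answer: FFFFG[G]GF[FG[G]GF]FG[G]GFF[FFG[G]GF[FG[G]GF]FG[G]GFF]FFG[G]GF[FG[G]GF]FG[G]GFFF[FFFG[G]GF[FG[G]GF]FG[G]GFF[FFG[G]GF[FG[G]GF]FG[G]GFF]FFG[G]GF[FG[G]GF]FG[G]GFFF]FFFG[G]GF[FG[G]GF]FG[G]GFF[FFG[G]GF[FG[G]GF]FG[G]GFF]FFG[G]GF[FG[G]GF]FG[G]GFFFF

Derivation:
Step 0: G
Step 1: FG[G]GF
Step 2: FFG[G]GF[FG[G]GF]FG[G]GFF
Step 3: FFFG[G]GF[FG[G]GF]FG[G]GFF[FFG[G]GF[FG[G]GF]FG[G]GFF]FFG[G]GF[FG[G]GF]FG[G]GFFF
Step 4: FFFFG[G]GF[FG[G]GF]FG[G]GFF[FFG[G]GF[FG[G]GF]FG[G]GFF]FFG[G]GF[FG[G]GF]FG[G]GFFF[FFFG[G]GF[FG[G]GF]FG[G]GFF[FFG[G]GF[FG[G]GF]FG[G]GFF]FFG[G]GF[FG[G]GF]FG[G]GFFF]FFFG[G]GF[FG[G]GF]FG[G]GFF[FFG[G]GF[FG[G]GF]FG[G]GFF]FFG[G]GF[FG[G]GF]FG[G]GFFFF


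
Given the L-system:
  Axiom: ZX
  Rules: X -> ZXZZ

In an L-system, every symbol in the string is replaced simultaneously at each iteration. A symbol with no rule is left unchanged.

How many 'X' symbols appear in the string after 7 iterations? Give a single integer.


Step 0: ZX  (1 'X')
Step 1: ZZXZZ  (1 'X')
Step 2: ZZZXZZZZ  (1 'X')
Step 3: ZZZZXZZZZZZ  (1 'X')
Step 4: ZZZZZXZZZZZZZZ  (1 'X')
Step 5: ZZZZZZXZZZZZZZZZZ  (1 'X')
Step 6: ZZZZZZZXZZZZZZZZZZZZ  (1 'X')
Step 7: ZZZZZZZZXZZZZZZZZZZZZZZ  (1 'X')

Answer: 1


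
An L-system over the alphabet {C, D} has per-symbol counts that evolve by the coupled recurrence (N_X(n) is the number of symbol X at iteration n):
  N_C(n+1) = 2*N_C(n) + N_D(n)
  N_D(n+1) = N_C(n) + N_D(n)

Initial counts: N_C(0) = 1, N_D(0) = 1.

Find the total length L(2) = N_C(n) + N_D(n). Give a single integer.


Answer: 13

Derivation:
Step 0: N_C=1, N_D=1, L=2
Step 1: N_C=3, N_D=2, L=5
Step 2: N_C=8, N_D=5, L=13


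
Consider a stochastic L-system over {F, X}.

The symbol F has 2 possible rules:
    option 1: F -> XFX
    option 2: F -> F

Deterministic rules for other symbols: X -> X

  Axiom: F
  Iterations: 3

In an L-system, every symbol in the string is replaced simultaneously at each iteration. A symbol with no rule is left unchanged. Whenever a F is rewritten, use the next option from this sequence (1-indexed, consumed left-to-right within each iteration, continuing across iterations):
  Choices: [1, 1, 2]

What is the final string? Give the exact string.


Step 0: F
Step 1: XFX  (used choices [1])
Step 2: XXFXX  (used choices [1])
Step 3: XXFXX  (used choices [2])

Answer: XXFXX


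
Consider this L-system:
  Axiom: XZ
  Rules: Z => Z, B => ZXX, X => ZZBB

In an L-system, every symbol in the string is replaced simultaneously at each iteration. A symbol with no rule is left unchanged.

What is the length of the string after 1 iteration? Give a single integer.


Answer: 5

Derivation:
Step 0: length = 2
Step 1: length = 5


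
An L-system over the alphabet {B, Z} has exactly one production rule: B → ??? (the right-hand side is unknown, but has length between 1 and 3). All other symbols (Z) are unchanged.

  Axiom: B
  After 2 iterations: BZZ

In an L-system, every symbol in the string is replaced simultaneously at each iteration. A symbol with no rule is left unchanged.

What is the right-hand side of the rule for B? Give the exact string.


Answer: BZ

Derivation:
Trying B → BZ:
  Step 0: B
  Step 1: BZ
  Step 2: BZZ
Matches the given result.


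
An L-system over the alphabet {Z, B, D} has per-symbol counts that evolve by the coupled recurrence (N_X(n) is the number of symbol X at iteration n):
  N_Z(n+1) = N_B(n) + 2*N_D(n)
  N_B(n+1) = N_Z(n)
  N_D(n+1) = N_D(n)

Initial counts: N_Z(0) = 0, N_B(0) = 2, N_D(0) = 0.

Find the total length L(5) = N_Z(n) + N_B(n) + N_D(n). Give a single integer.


Answer: 2

Derivation:
Step 0: N_Z=0, N_B=2, N_D=0, L=2
Step 1: N_Z=2, N_B=0, N_D=0, L=2
Step 2: N_Z=0, N_B=2, N_D=0, L=2
Step 3: N_Z=2, N_B=0, N_D=0, L=2
Step 4: N_Z=0, N_B=2, N_D=0, L=2
Step 5: N_Z=2, N_B=0, N_D=0, L=2


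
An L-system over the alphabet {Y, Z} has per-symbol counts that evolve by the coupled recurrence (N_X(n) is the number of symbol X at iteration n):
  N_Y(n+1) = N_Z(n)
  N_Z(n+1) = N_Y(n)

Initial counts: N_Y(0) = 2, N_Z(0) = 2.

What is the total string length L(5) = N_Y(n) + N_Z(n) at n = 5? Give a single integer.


Step 0: N_Y=2, N_Z=2, L=4
Step 1: N_Y=2, N_Z=2, L=4
Step 2: N_Y=2, N_Z=2, L=4
Step 3: N_Y=2, N_Z=2, L=4
Step 4: N_Y=2, N_Z=2, L=4
Step 5: N_Y=2, N_Z=2, L=4

Answer: 4


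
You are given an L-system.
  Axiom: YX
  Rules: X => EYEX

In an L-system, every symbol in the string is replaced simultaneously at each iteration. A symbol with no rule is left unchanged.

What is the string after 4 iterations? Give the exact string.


Step 0: YX
Step 1: YEYEX
Step 2: YEYEEYEX
Step 3: YEYEEYEEYEX
Step 4: YEYEEYEEYEEYEX

Answer: YEYEEYEEYEEYEX


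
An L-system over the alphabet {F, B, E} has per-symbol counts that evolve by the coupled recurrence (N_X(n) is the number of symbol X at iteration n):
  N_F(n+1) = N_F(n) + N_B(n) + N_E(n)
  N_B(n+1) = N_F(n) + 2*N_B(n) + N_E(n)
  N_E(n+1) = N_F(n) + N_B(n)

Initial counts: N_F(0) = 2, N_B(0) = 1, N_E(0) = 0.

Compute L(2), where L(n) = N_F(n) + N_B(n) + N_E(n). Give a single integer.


Step 0: N_F=2, N_B=1, N_E=0, L=3
Step 1: N_F=3, N_B=4, N_E=3, L=10
Step 2: N_F=10, N_B=14, N_E=7, L=31

Answer: 31


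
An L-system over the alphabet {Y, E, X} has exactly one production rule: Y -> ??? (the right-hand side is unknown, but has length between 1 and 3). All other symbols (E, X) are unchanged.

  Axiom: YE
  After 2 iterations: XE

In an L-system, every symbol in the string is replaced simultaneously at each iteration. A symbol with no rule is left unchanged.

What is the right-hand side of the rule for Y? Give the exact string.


Answer: X

Derivation:
Trying Y -> X:
  Step 0: YE
  Step 1: XE
  Step 2: XE
Matches the given result.


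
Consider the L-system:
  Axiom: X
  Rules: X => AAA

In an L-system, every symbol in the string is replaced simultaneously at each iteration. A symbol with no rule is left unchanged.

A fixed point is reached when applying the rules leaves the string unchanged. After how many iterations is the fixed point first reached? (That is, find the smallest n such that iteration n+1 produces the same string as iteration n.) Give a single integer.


Step 0: X
Step 1: AAA
Step 2: AAA  (unchanged — fixed point at step 1)

Answer: 1


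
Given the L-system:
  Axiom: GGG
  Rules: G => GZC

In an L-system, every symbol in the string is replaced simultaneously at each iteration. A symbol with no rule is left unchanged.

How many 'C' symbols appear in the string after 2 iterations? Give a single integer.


Answer: 6

Derivation:
Step 0: GGG  (0 'C')
Step 1: GZCGZCGZC  (3 'C')
Step 2: GZCZCGZCZCGZCZC  (6 'C')


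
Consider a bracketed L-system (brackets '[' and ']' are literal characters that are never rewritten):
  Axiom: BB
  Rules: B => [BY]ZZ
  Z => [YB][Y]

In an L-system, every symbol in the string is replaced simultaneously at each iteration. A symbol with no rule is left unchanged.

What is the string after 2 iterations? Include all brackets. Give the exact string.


Answer: [[BY]ZZY][YB][Y][YB][Y][[BY]ZZY][YB][Y][YB][Y]

Derivation:
Step 0: BB
Step 1: [BY]ZZ[BY]ZZ
Step 2: [[BY]ZZY][YB][Y][YB][Y][[BY]ZZY][YB][Y][YB][Y]


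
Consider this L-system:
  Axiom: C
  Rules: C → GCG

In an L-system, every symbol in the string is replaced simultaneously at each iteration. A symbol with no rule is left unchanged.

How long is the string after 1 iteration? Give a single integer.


Answer: 3

Derivation:
Step 0: length = 1
Step 1: length = 3


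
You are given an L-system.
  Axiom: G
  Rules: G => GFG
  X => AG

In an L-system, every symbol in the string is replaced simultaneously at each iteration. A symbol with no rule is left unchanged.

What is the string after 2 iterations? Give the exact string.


Answer: GFGFGFG

Derivation:
Step 0: G
Step 1: GFG
Step 2: GFGFGFG


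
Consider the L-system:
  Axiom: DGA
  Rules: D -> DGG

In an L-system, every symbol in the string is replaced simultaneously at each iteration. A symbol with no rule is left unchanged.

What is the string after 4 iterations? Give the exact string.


Step 0: DGA
Step 1: DGGGA
Step 2: DGGGGGA
Step 3: DGGGGGGGA
Step 4: DGGGGGGGGGA

Answer: DGGGGGGGGGA


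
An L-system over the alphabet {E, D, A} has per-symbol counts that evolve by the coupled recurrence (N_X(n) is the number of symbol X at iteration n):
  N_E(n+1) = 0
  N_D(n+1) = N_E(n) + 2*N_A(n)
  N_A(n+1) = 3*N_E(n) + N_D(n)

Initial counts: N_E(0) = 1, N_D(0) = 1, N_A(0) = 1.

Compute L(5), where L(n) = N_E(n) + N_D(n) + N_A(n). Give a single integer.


Step 0: N_E=1, N_D=1, N_A=1, L=3
Step 1: N_E=0, N_D=3, N_A=4, L=7
Step 2: N_E=0, N_D=8, N_A=3, L=11
Step 3: N_E=0, N_D=6, N_A=8, L=14
Step 4: N_E=0, N_D=16, N_A=6, L=22
Step 5: N_E=0, N_D=12, N_A=16, L=28

Answer: 28


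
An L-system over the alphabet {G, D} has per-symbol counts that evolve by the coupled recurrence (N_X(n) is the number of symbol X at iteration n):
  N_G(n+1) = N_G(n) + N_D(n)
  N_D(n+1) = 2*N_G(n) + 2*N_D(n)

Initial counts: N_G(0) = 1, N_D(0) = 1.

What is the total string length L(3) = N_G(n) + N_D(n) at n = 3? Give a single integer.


Step 0: N_G=1, N_D=1, L=2
Step 1: N_G=2, N_D=4, L=6
Step 2: N_G=6, N_D=12, L=18
Step 3: N_G=18, N_D=36, L=54

Answer: 54


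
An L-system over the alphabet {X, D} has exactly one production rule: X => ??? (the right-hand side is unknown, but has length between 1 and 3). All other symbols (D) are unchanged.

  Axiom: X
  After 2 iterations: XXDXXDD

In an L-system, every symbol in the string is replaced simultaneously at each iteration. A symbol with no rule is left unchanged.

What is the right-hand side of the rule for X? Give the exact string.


Answer: XXD

Derivation:
Trying X => XXD:
  Step 0: X
  Step 1: XXD
  Step 2: XXDXXDD
Matches the given result.


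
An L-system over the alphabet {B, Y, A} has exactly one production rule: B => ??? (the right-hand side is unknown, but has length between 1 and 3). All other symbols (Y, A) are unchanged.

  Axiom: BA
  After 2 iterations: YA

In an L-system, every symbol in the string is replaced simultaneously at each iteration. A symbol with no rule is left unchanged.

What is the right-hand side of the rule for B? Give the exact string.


Answer: Y

Derivation:
Trying B => Y:
  Step 0: BA
  Step 1: YA
  Step 2: YA
Matches the given result.


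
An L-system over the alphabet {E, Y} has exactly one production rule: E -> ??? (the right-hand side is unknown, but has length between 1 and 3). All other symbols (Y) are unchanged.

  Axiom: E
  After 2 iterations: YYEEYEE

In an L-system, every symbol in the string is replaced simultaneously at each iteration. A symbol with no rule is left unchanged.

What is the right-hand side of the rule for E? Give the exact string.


Trying E -> YEE:
  Step 0: E
  Step 1: YEE
  Step 2: YYEEYEE
Matches the given result.

Answer: YEE
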